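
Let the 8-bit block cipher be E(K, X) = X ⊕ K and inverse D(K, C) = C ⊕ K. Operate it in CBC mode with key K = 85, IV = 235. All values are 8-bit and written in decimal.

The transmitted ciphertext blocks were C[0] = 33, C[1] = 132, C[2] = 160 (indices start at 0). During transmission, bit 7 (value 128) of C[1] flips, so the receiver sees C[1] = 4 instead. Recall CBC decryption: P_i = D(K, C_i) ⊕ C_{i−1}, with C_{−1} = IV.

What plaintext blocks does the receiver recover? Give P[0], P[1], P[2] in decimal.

P[0] = 159, P[1] = 112, P[2] = 241

Only C[1] changed, to 4. In CBC, a change in C_i garbles P_i and flips the same bit in P_{i+1}. Decrypting the received ciphertext:
P[0]: D(K, 33) = 116; 116 ⊕ 235 = 159.
P[1]: D(K, 4) = 81; 81 ⊕ 33 = 112.
P[2]: D(K, 160) = 245; 245 ⊕ 4 = 241.
Blocks that differ from the original plaintext: P[1], P[2].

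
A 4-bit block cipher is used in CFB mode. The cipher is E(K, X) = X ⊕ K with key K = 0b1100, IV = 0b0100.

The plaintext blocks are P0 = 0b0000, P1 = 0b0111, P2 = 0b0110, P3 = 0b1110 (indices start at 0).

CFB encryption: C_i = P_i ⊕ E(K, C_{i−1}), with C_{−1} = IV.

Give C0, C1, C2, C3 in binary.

C0: E(K, 0b0100) = 0b1000; 0b0000 ⊕ 0b1000 = 0b1000.
C1: E(K, 0b1000) = 0b0100; 0b0111 ⊕ 0b0100 = 0b0011.
C2: E(K, 0b0011) = 0b1111; 0b0110 ⊕ 0b1111 = 0b1001.
C3: E(K, 0b1001) = 0b0101; 0b1110 ⊕ 0b0101 = 0b1011.

C0 = 0b1000, C1 = 0b0011, C2 = 0b1001, C3 = 0b1011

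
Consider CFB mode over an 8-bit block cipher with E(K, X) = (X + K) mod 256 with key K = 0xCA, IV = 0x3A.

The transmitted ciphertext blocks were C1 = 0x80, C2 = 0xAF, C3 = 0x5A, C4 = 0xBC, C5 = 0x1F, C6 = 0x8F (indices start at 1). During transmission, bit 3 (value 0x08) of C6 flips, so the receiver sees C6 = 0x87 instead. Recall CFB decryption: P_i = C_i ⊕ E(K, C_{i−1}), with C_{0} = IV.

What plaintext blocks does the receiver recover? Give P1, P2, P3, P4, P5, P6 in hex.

P1 = 0x84, P2 = 0xE5, P3 = 0x23, P4 = 0x98, P5 = 0x99, P6 = 0x6E

Only C6 changed, to 0x87. In CFB, a change in C_i flips the same bit in P_i and garbles P_{i+1}. Decrypting the received ciphertext:
P1: E(K, 0x3A) = 0x04; 0x80 ⊕ 0x04 = 0x84.
P2: E(K, 0x80) = 0x4A; 0xAF ⊕ 0x4A = 0xE5.
P3: E(K, 0xAF) = 0x79; 0x5A ⊕ 0x79 = 0x23.
P4: E(K, 0x5A) = 0x24; 0xBC ⊕ 0x24 = 0x98.
P5: E(K, 0xBC) = 0x86; 0x1F ⊕ 0x86 = 0x99.
P6: E(K, 0x1F) = 0xE9; 0x87 ⊕ 0xE9 = 0x6E.
Blocks that differ from the original plaintext: P6.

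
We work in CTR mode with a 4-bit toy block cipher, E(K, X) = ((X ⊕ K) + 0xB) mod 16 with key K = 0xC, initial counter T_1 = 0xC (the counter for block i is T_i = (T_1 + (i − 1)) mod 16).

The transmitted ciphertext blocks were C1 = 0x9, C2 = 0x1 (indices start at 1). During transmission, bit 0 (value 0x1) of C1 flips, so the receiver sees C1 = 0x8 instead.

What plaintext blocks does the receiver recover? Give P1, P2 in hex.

CTR decryption: S_i = E(K, T_i) where T_i is the counter for block i; P_i = C_i ⊕ S_i.
Only C1 changed, to 0x8. In CTR, a change in C_i flips the same bit in P_i only; the keystream is unaffected. Decrypting the received ciphertext:
P1: T = 0xC, S = E(K, T) = 0xB; 0x8 ⊕ 0xB = 0x3.
P2: T = 0xD, S = E(K, T) = 0xC; 0x1 ⊕ 0xC = 0xD.
Blocks that differ from the original plaintext: P1.

P1 = 0x3, P2 = 0xD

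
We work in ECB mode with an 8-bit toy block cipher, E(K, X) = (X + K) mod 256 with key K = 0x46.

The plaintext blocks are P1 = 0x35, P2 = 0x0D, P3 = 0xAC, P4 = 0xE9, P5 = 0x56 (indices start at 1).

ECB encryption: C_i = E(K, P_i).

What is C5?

C5: E(K, 0x56) = 0x9C.

C5 = 0x9C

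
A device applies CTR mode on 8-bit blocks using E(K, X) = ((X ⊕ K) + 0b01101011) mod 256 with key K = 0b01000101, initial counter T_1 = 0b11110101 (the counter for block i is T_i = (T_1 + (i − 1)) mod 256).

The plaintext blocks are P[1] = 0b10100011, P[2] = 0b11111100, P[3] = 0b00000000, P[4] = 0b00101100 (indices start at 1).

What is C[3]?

C[3] = 0b00011101

CTR encryption: S_i = E(K, T_i) where T_i is the counter for block i; C_i = P_i ⊕ S_i.
C[1]: T = 0b11110101, S = E(K, T) = 0b00011011; 0b10100011 ⊕ 0b00011011 = 0b10111000.
C[2]: T = 0b11110110, S = E(K, T) = 0b00011110; 0b11111100 ⊕ 0b00011110 = 0b11100010.
C[3]: T = 0b11110111, S = E(K, T) = 0b00011101; 0b00000000 ⊕ 0b00011101 = 0b00011101.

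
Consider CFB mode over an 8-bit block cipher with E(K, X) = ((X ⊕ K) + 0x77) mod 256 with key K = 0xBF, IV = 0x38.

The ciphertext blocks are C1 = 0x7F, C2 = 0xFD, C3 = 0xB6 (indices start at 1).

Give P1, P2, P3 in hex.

CFB decryption: P_i = C_i ⊕ E(K, C_{i−1}), with C_{0} = IV.
P1: E(K, 0x38) = 0xFE; 0x7F ⊕ 0xFE = 0x81.
P2: E(K, 0x7F) = 0x37; 0xFD ⊕ 0x37 = 0xCA.
P3: E(K, 0xFD) = 0xB9; 0xB6 ⊕ 0xB9 = 0x0F.

P1 = 0x81, P2 = 0xCA, P3 = 0x0F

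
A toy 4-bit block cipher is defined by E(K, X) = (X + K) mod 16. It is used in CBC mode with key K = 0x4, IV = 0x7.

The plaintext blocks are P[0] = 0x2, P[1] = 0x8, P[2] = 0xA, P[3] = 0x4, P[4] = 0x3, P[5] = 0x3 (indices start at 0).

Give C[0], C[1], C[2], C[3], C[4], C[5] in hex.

C[0] = 0x9, C[1] = 0x5, C[2] = 0x3, C[3] = 0xB, C[4] = 0xC, C[5] = 0x3

CBC encryption: C_i = E(K, P_i ⊕ C_{i−1}), with C_{−1} = IV.
C[0]: P[0] ⊕ 0x7 = 0x5; E(K, 0x5) = 0x9.
C[1]: P[1] ⊕ 0x9 = 0x1; E(K, 0x1) = 0x5.
C[2]: P[2] ⊕ 0x5 = 0xF; E(K, 0xF) = 0x3.
C[3]: P[3] ⊕ 0x3 = 0x7; E(K, 0x7) = 0xB.
C[4]: P[4] ⊕ 0xB = 0x8; E(K, 0x8) = 0xC.
C[5]: P[5] ⊕ 0xC = 0xF; E(K, 0xF) = 0x3.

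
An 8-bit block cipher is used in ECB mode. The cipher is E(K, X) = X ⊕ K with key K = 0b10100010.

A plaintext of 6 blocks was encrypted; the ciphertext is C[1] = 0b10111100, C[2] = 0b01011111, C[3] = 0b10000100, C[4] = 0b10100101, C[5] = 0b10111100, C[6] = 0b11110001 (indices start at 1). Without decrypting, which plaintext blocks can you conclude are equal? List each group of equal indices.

P[1] = P[5]

ECB encrypts each block independently with the same key, so equal ciphertext blocks imply equal plaintext blocks.
C[1] = C[5] = 0b10111100, so P[1] = P[5].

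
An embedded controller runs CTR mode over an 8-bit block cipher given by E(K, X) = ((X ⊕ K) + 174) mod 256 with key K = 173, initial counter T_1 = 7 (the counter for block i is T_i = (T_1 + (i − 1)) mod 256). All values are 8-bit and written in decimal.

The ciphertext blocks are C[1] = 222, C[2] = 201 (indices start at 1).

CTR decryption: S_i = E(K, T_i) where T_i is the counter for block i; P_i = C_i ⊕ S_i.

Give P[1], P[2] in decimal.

P[1] = 134, P[2] = 154

P[1]: T = 7, S = E(K, T) = 88; 222 ⊕ 88 = 134.
P[2]: T = 8, S = E(K, T) = 83; 201 ⊕ 83 = 154.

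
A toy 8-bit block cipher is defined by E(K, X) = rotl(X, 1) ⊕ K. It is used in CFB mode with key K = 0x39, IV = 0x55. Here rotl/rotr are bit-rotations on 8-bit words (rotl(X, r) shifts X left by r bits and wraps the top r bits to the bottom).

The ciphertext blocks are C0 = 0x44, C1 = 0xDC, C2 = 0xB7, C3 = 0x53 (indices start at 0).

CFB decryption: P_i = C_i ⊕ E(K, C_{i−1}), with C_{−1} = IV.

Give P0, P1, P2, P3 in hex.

P0 = 0xD7, P1 = 0x6D, P2 = 0x37, P3 = 0x05

P0: E(K, 0x55) = 0x93; 0x44 ⊕ 0x93 = 0xD7.
P1: E(K, 0x44) = 0xB1; 0xDC ⊕ 0xB1 = 0x6D.
P2: E(K, 0xDC) = 0x80; 0xB7 ⊕ 0x80 = 0x37.
P3: E(K, 0xB7) = 0x56; 0x53 ⊕ 0x56 = 0x05.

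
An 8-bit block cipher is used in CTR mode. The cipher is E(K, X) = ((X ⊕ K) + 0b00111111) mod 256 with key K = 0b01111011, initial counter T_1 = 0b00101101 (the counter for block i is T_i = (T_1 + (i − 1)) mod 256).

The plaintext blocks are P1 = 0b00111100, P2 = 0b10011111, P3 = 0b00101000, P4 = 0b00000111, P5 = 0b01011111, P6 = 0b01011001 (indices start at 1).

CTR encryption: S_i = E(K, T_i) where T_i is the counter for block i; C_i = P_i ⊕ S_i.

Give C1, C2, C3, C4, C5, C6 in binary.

C1 = 0b10101001, C2 = 0b00001011, C3 = 0b10111011, C4 = 0b10001101, C5 = 0b11010110, C6 = 0b11010001

C1: T = 0b00101101, S = E(K, T) = 0b10010101; 0b00111100 ⊕ 0b10010101 = 0b10101001.
C2: T = 0b00101110, S = E(K, T) = 0b10010100; 0b10011111 ⊕ 0b10010100 = 0b00001011.
C3: T = 0b00101111, S = E(K, T) = 0b10010011; 0b00101000 ⊕ 0b10010011 = 0b10111011.
C4: T = 0b00110000, S = E(K, T) = 0b10001010; 0b00000111 ⊕ 0b10001010 = 0b10001101.
C5: T = 0b00110001, S = E(K, T) = 0b10001001; 0b01011111 ⊕ 0b10001001 = 0b11010110.
C6: T = 0b00110010, S = E(K, T) = 0b10001000; 0b01011001 ⊕ 0b10001000 = 0b11010001.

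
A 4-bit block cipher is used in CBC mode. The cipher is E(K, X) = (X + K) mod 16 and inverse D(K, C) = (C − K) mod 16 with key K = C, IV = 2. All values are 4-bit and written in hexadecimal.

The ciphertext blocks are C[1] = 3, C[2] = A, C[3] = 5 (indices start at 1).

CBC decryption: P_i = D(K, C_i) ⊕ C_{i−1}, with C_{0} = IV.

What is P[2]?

P[2]: D(K, A) = E; E ⊕ 3 = D.

P[2] = D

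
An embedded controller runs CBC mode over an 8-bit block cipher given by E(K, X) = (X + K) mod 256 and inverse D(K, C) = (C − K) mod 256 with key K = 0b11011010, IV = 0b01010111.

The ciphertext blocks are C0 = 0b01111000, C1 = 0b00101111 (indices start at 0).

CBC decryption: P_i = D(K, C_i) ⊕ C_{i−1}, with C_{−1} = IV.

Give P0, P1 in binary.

P0: D(K, 0b01111000) = 0b10011110; 0b10011110 ⊕ 0b01010111 = 0b11001001.
P1: D(K, 0b00101111) = 0b01010101; 0b01010101 ⊕ 0b01111000 = 0b00101101.

P0 = 0b11001001, P1 = 0b00101101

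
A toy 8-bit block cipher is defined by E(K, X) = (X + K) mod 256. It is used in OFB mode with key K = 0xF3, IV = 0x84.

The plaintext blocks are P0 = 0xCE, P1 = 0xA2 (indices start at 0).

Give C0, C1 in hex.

C0 = 0xB9, C1 = 0xC8

OFB encryption: S_i = E(K, S_{i−1}) with S_{−1} = IV; C_i = P_i ⊕ S_i.
C0: S = E(K, 0x84) = 0x77; 0xCE ⊕ 0x77 = 0xB9.
C1: S = E(K, 0x77) = 0x6A; 0xA2 ⊕ 0x6A = 0xC8.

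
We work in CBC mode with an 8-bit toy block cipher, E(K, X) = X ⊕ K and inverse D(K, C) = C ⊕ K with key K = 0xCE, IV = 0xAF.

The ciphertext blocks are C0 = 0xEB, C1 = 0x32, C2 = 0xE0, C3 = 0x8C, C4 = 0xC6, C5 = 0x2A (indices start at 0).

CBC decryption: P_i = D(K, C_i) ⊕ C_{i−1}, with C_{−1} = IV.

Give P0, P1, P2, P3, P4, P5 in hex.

P0 = 0x8A, P1 = 0x17, P2 = 0x1C, P3 = 0xA2, P4 = 0x84, P5 = 0x22

P0: D(K, 0xEB) = 0x25; 0x25 ⊕ 0xAF = 0x8A.
P1: D(K, 0x32) = 0xFC; 0xFC ⊕ 0xEB = 0x17.
P2: D(K, 0xE0) = 0x2E; 0x2E ⊕ 0x32 = 0x1C.
P3: D(K, 0x8C) = 0x42; 0x42 ⊕ 0xE0 = 0xA2.
P4: D(K, 0xC6) = 0x08; 0x08 ⊕ 0x8C = 0x84.
P5: D(K, 0x2A) = 0xE4; 0xE4 ⊕ 0xC6 = 0x22.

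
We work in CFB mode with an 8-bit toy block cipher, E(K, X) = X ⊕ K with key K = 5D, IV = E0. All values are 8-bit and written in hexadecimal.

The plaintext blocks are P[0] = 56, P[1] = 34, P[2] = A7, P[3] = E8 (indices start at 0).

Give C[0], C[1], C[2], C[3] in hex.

CFB encryption: C_i = P_i ⊕ E(K, C_{i−1}), with C_{−1} = IV.
C[0]: E(K, E0) = BD; 56 ⊕ BD = EB.
C[1]: E(K, EB) = B6; 34 ⊕ B6 = 82.
C[2]: E(K, 82) = DF; A7 ⊕ DF = 78.
C[3]: E(K, 78) = 25; E8 ⊕ 25 = CD.

C[0] = EB, C[1] = 82, C[2] = 78, C[3] = CD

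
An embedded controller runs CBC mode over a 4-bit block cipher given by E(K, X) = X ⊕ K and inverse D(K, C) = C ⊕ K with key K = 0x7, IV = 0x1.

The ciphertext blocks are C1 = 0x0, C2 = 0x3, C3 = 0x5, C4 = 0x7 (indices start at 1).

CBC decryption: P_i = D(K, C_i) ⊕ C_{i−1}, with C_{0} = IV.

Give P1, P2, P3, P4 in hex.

P1 = 0x6, P2 = 0x4, P3 = 0x1, P4 = 0x5

P1: D(K, 0x0) = 0x7; 0x7 ⊕ 0x1 = 0x6.
P2: D(K, 0x3) = 0x4; 0x4 ⊕ 0x0 = 0x4.
P3: D(K, 0x5) = 0x2; 0x2 ⊕ 0x3 = 0x1.
P4: D(K, 0x7) = 0x0; 0x0 ⊕ 0x5 = 0x5.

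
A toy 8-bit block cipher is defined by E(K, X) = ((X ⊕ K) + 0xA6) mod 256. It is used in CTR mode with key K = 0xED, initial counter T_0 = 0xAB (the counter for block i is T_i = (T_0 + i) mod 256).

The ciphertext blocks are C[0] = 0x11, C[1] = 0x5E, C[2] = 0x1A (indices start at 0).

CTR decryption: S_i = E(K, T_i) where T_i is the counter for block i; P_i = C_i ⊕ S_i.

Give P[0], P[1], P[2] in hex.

P[0] = 0xFD, P[1] = 0xB9, P[2] = 0xFC

P[0]: T = 0xAB, S = E(K, T) = 0xEC; 0x11 ⊕ 0xEC = 0xFD.
P[1]: T = 0xAC, S = E(K, T) = 0xE7; 0x5E ⊕ 0xE7 = 0xB9.
P[2]: T = 0xAD, S = E(K, T) = 0xE6; 0x1A ⊕ 0xE6 = 0xFC.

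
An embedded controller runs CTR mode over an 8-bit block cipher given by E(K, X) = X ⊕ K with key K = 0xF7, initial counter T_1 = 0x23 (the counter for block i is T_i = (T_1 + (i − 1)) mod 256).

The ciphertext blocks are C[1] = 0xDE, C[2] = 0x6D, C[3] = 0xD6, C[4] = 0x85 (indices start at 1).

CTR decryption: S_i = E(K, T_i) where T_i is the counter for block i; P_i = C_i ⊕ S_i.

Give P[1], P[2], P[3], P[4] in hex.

P[1] = 0x0A, P[2] = 0xBE, P[3] = 0x04, P[4] = 0x54

P[1]: T = 0x23, S = E(K, T) = 0xD4; 0xDE ⊕ 0xD4 = 0x0A.
P[2]: T = 0x24, S = E(K, T) = 0xD3; 0x6D ⊕ 0xD3 = 0xBE.
P[3]: T = 0x25, S = E(K, T) = 0xD2; 0xD6 ⊕ 0xD2 = 0x04.
P[4]: T = 0x26, S = E(K, T) = 0xD1; 0x85 ⊕ 0xD1 = 0x54.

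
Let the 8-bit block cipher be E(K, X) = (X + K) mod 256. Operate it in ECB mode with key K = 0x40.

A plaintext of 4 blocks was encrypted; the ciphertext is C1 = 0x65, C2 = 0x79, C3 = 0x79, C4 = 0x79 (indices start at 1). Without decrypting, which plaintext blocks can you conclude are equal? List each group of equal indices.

ECB encrypts each block independently with the same key, so equal ciphertext blocks imply equal plaintext blocks.
C2 = C3 = C4 = 0x79, so P2 = P3 = P4.

P2 = P3 = P4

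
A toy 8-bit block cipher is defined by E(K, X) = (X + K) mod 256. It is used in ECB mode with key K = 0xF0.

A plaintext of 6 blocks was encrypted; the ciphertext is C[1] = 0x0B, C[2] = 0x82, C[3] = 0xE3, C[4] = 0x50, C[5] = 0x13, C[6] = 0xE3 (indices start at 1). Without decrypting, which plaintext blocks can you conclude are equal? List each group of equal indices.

P[3] = P[6]

ECB encrypts each block independently with the same key, so equal ciphertext blocks imply equal plaintext blocks.
C[3] = C[6] = 0xE3, so P[3] = P[6].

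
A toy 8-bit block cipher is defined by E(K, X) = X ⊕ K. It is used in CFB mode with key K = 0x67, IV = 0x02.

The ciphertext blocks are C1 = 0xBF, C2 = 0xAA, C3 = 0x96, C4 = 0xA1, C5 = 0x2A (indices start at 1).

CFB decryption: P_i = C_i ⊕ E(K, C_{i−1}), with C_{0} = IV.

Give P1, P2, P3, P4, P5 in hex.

P1: E(K, 0x02) = 0x65; 0xBF ⊕ 0x65 = 0xDA.
P2: E(K, 0xBF) = 0xD8; 0xAA ⊕ 0xD8 = 0x72.
P3: E(K, 0xAA) = 0xCD; 0x96 ⊕ 0xCD = 0x5B.
P4: E(K, 0x96) = 0xF1; 0xA1 ⊕ 0xF1 = 0x50.
P5: E(K, 0xA1) = 0xC6; 0x2A ⊕ 0xC6 = 0xEC.

P1 = 0xDA, P2 = 0x72, P3 = 0x5B, P4 = 0x50, P5 = 0xEC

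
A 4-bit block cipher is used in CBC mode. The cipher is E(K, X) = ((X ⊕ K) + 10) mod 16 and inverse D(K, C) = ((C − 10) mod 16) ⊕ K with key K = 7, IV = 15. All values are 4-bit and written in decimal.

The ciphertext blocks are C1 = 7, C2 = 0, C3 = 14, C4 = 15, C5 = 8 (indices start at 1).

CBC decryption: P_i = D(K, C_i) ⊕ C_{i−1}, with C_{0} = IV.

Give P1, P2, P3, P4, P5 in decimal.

P1 = 5, P2 = 6, P3 = 3, P4 = 12, P5 = 6

P1: D(K, 7) = 10; 10 ⊕ 15 = 5.
P2: D(K, 0) = 1; 1 ⊕ 7 = 6.
P3: D(K, 14) = 3; 3 ⊕ 0 = 3.
P4: D(K, 15) = 2; 2 ⊕ 14 = 12.
P5: D(K, 8) = 9; 9 ⊕ 15 = 6.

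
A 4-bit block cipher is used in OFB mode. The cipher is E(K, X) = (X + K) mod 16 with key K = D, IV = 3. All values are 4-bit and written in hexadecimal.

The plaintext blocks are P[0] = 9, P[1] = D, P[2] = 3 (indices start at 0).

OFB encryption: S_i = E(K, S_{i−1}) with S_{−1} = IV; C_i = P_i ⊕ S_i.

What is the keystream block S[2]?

A

C[0]: S = E(K, 3) = 0; 9 ⊕ 0 = 9.
C[1]: S = E(K, 0) = D; D ⊕ D = 0.
C[2]: S = E(K, D) = A; 3 ⊕ A = 9.
So S[2] = A.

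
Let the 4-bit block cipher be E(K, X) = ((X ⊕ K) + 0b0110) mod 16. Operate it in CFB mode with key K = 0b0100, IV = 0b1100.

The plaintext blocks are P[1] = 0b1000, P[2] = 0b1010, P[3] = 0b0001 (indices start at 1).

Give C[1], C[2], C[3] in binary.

C[1] = 0b0110, C[2] = 0b0010, C[3] = 0b1101

CFB encryption: C_i = P_i ⊕ E(K, C_{i−1}), with C_{0} = IV.
C[1]: E(K, 0b1100) = 0b1110; 0b1000 ⊕ 0b1110 = 0b0110.
C[2]: E(K, 0b0110) = 0b1000; 0b1010 ⊕ 0b1000 = 0b0010.
C[3]: E(K, 0b0010) = 0b1100; 0b0001 ⊕ 0b1100 = 0b1101.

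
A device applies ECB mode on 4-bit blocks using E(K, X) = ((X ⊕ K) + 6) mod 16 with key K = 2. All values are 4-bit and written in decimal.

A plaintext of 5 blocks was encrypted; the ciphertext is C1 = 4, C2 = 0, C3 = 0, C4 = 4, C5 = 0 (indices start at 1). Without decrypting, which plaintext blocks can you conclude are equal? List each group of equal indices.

P1 = P4; P2 = P3 = P5

ECB encrypts each block independently with the same key, so equal ciphertext blocks imply equal plaintext blocks.
C1 = C4 = 4, so P1 = P4.
C2 = C3 = C5 = 0, so P2 = P3 = P5.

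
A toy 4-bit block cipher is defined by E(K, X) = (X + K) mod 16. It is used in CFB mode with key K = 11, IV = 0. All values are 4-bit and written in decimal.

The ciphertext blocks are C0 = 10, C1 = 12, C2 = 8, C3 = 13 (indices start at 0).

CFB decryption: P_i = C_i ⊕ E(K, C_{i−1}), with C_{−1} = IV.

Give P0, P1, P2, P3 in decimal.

P0 = 1, P1 = 9, P2 = 15, P3 = 14

P0: E(K, 0) = 11; 10 ⊕ 11 = 1.
P1: E(K, 10) = 5; 12 ⊕ 5 = 9.
P2: E(K, 12) = 7; 8 ⊕ 7 = 15.
P3: E(K, 8) = 3; 13 ⊕ 3 = 14.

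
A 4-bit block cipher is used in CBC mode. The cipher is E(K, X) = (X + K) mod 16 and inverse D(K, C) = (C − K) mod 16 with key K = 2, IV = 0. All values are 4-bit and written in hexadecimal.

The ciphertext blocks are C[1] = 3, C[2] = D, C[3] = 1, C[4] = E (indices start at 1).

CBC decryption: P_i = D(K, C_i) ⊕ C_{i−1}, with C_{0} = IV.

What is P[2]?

P[2] = 8

P[2]: D(K, D) = B; B ⊕ 3 = 8.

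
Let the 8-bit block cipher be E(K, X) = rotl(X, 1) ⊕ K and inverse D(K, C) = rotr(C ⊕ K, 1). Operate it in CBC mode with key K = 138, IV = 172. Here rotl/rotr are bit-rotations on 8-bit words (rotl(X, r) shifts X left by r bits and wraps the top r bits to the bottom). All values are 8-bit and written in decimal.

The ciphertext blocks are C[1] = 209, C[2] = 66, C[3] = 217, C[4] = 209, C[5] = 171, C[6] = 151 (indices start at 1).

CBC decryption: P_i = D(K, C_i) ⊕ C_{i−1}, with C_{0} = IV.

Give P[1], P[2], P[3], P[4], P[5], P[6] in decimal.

P[1] = 1, P[2] = 181, P[3] = 235, P[4] = 116, P[5] = 65, P[6] = 37

P[1]: D(K, 209) = 173; 173 ⊕ 172 = 1.
P[2]: D(K, 66) = 100; 100 ⊕ 209 = 181.
P[3]: D(K, 217) = 169; 169 ⊕ 66 = 235.
P[4]: D(K, 209) = 173; 173 ⊕ 217 = 116.
P[5]: D(K, 171) = 144; 144 ⊕ 209 = 65.
P[6]: D(K, 151) = 142; 142 ⊕ 171 = 37.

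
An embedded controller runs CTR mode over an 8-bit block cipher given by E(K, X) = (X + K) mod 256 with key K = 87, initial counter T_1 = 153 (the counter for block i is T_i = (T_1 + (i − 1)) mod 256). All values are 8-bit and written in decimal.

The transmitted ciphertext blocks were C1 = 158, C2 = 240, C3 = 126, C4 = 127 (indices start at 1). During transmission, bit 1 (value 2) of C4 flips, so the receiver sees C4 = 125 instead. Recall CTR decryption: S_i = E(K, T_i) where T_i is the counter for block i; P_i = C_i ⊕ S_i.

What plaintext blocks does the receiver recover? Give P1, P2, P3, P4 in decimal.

P1 = 110, P2 = 1, P3 = 140, P4 = 142

Only C4 changed, to 125. In CTR, a change in C_i flips the same bit in P_i only; the keystream is unaffected. Decrypting the received ciphertext:
P1: T = 153, S = E(K, T) = 240; 158 ⊕ 240 = 110.
P2: T = 154, S = E(K, T) = 241; 240 ⊕ 241 = 1.
P3: T = 155, S = E(K, T) = 242; 126 ⊕ 242 = 140.
P4: T = 156, S = E(K, T) = 243; 125 ⊕ 243 = 142.
Blocks that differ from the original plaintext: P4.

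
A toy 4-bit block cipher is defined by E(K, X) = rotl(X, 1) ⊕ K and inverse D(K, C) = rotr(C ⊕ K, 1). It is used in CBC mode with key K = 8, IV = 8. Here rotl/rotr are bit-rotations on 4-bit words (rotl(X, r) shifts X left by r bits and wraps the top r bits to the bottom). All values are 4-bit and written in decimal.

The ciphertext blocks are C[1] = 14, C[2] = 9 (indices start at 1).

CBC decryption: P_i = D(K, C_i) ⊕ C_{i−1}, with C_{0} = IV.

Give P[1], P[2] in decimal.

P[1] = 11, P[2] = 6

P[1]: D(K, 14) = 3; 3 ⊕ 8 = 11.
P[2]: D(K, 9) = 8; 8 ⊕ 14 = 6.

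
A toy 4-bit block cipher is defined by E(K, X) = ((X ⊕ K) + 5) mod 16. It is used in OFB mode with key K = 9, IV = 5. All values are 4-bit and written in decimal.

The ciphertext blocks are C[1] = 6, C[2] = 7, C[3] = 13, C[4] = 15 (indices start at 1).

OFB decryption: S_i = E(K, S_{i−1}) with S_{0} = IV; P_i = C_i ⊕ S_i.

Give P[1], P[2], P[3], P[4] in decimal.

P[1]: S = E(K, 5) = 1; 6 ⊕ 1 = 7.
P[2]: S = E(K, 1) = 13; 7 ⊕ 13 = 10.
P[3]: S = E(K, 13) = 9; 13 ⊕ 9 = 4.
P[4]: S = E(K, 9) = 5; 15 ⊕ 5 = 10.

P[1] = 7, P[2] = 10, P[3] = 4, P[4] = 10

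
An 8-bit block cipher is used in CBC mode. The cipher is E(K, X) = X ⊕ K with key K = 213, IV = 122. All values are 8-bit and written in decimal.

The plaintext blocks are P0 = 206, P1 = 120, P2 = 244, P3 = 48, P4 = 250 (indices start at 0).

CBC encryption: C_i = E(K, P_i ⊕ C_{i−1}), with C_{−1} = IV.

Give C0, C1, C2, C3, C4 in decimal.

C0: P0 ⊕ 122 = 180; E(K, 180) = 97.
C1: P1 ⊕ 97 = 25; E(K, 25) = 204.
C2: P2 ⊕ 204 = 56; E(K, 56) = 237.
C3: P3 ⊕ 237 = 221; E(K, 221) = 8.
C4: P4 ⊕ 8 = 242; E(K, 242) = 39.

C0 = 97, C1 = 204, C2 = 237, C3 = 8, C4 = 39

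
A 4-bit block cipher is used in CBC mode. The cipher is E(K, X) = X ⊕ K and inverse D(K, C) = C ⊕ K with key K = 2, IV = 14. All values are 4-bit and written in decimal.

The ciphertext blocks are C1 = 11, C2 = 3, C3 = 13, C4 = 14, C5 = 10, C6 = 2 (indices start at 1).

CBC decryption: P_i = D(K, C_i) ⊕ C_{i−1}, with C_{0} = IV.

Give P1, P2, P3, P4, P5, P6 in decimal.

P1: D(K, 11) = 9; 9 ⊕ 14 = 7.
P2: D(K, 3) = 1; 1 ⊕ 11 = 10.
P3: D(K, 13) = 15; 15 ⊕ 3 = 12.
P4: D(K, 14) = 12; 12 ⊕ 13 = 1.
P5: D(K, 10) = 8; 8 ⊕ 14 = 6.
P6: D(K, 2) = 0; 0 ⊕ 10 = 10.

P1 = 7, P2 = 10, P3 = 12, P4 = 1, P5 = 6, P6 = 10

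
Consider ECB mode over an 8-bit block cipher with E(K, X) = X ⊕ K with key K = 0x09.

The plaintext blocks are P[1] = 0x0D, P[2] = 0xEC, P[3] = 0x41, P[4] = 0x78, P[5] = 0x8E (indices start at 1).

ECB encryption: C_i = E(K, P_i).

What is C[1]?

C[1] = 0x04

C[1]: E(K, 0x0D) = 0x04.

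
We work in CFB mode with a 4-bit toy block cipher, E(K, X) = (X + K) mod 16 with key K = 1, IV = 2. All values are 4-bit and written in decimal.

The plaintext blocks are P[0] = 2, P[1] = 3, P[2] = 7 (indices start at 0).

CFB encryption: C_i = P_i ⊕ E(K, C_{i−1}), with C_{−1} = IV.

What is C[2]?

C[0]: E(K, 2) = 3; 2 ⊕ 3 = 1.
C[1]: E(K, 1) = 2; 3 ⊕ 2 = 1.
C[2]: E(K, 1) = 2; 7 ⊕ 2 = 5.

C[2] = 5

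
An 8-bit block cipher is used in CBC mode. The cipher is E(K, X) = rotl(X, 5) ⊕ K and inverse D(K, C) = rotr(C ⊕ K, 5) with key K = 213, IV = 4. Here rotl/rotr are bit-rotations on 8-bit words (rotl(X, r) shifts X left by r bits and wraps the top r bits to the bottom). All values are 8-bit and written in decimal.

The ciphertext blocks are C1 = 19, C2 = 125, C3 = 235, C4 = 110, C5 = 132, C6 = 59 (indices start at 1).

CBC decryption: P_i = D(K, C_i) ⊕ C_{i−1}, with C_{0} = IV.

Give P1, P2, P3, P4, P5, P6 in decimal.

P1 = 50, P2 = 86, P3 = 140, P4 = 54, P5 = 228, P6 = 243

P1: D(K, 19) = 54; 54 ⊕ 4 = 50.
P2: D(K, 125) = 69; 69 ⊕ 19 = 86.
P3: D(K, 235) = 241; 241 ⊕ 125 = 140.
P4: D(K, 110) = 221; 221 ⊕ 235 = 54.
P5: D(K, 132) = 138; 138 ⊕ 110 = 228.
P6: D(K, 59) = 119; 119 ⊕ 132 = 243.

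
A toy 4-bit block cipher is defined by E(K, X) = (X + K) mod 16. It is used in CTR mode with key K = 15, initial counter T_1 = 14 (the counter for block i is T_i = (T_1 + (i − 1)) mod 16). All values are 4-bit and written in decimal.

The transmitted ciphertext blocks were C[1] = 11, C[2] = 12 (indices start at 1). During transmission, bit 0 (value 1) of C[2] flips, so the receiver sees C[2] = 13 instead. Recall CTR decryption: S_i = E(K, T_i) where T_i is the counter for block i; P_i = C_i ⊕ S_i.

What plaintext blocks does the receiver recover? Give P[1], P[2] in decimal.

P[1] = 6, P[2] = 3

Only C[2] changed, to 13. In CTR, a change in C_i flips the same bit in P_i only; the keystream is unaffected. Decrypting the received ciphertext:
P[1]: T = 14, S = E(K, T) = 13; 11 ⊕ 13 = 6.
P[2]: T = 15, S = E(K, T) = 14; 13 ⊕ 14 = 3.
Blocks that differ from the original plaintext: P[2].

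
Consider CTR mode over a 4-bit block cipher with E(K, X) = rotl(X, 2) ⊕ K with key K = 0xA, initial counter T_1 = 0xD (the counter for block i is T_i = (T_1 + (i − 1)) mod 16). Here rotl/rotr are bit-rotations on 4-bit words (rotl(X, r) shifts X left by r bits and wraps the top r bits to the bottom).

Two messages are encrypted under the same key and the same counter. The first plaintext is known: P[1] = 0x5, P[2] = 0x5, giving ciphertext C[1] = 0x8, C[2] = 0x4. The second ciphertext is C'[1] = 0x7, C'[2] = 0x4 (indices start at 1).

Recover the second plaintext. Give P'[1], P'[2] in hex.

In CTR with a reused counter, both messages share the same keystream S_i, so C_i ⊕ C'_i = P_i ⊕ P'_i and thus P'_i = P_i ⊕ C_i ⊕ C'_i.
P'[1]: 0x5 ⊕ 0x8 ⊕ 0x7 = 0xA.
P'[2]: 0x5 ⊕ 0x4 ⊕ 0x4 = 0x5.

P'[1] = 0xA, P'[2] = 0x5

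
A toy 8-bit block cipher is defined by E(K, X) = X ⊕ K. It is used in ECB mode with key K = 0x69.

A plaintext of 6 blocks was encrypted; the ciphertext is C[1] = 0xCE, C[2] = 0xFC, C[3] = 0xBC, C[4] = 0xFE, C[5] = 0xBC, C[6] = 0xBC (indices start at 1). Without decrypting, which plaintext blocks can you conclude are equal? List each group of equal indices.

P[3] = P[5] = P[6]

ECB encrypts each block independently with the same key, so equal ciphertext blocks imply equal plaintext blocks.
C[3] = C[5] = C[6] = 0xBC, so P[3] = P[5] = P[6].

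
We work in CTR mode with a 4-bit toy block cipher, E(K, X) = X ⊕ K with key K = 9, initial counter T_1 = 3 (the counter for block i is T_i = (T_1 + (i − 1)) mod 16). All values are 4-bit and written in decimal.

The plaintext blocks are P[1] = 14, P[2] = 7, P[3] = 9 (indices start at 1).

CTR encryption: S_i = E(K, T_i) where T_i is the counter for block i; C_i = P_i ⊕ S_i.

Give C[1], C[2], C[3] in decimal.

C[1]: T = 3, S = E(K, T) = 10; 14 ⊕ 10 = 4.
C[2]: T = 4, S = E(K, T) = 13; 7 ⊕ 13 = 10.
C[3]: T = 5, S = E(K, T) = 12; 9 ⊕ 12 = 5.

C[1] = 4, C[2] = 10, C[3] = 5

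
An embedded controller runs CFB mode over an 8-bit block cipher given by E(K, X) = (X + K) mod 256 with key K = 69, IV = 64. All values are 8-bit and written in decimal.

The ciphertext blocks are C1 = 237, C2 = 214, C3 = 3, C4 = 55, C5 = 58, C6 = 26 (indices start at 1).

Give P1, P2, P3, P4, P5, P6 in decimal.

CFB decryption: P_i = C_i ⊕ E(K, C_{i−1}), with C_{0} = IV.
P1: E(K, 64) = 133; 237 ⊕ 133 = 104.
P2: E(K, 237) = 50; 214 ⊕ 50 = 228.
P3: E(K, 214) = 27; 3 ⊕ 27 = 24.
P4: E(K, 3) = 72; 55 ⊕ 72 = 127.
P5: E(K, 55) = 124; 58 ⊕ 124 = 70.
P6: E(K, 58) = 127; 26 ⊕ 127 = 101.

P1 = 104, P2 = 228, P3 = 24, P4 = 127, P5 = 70, P6 = 101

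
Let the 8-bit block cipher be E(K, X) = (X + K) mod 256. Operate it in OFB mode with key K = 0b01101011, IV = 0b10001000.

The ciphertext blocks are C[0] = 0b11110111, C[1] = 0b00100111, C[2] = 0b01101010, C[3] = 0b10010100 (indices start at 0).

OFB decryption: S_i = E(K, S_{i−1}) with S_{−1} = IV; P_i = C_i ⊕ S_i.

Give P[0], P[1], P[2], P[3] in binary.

P[0]: S = E(K, 0b10001000) = 0b11110011; 0b11110111 ⊕ 0b11110011 = 0b00000100.
P[1]: S = E(K, 0b11110011) = 0b01011110; 0b00100111 ⊕ 0b01011110 = 0b01111001.
P[2]: S = E(K, 0b01011110) = 0b11001001; 0b01101010 ⊕ 0b11001001 = 0b10100011.
P[3]: S = E(K, 0b11001001) = 0b00110100; 0b10010100 ⊕ 0b00110100 = 0b10100000.

P[0] = 0b00000100, P[1] = 0b01111001, P[2] = 0b10100011, P[3] = 0b10100000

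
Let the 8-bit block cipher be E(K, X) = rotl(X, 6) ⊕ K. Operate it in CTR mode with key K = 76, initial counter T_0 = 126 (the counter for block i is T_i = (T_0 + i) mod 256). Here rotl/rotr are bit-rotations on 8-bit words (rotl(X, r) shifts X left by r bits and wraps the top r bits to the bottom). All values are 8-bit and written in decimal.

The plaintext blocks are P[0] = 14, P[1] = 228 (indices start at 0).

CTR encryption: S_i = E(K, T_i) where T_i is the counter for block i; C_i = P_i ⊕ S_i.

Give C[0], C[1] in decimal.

C[0]: T = 126, S = E(K, T) = 211; 14 ⊕ 211 = 221.
C[1]: T = 127, S = E(K, T) = 147; 228 ⊕ 147 = 119.

C[0] = 221, C[1] = 119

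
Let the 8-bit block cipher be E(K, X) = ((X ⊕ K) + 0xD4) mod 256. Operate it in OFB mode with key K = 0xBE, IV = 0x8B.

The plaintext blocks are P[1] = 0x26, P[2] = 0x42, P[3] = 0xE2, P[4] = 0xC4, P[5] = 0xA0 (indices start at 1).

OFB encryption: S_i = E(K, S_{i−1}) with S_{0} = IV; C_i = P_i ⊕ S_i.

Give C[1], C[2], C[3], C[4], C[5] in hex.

C[1] = 0x2F, C[2] = 0xC9, C[3] = 0xEB, C[4] = 0x4F, C[5] = 0xA9

C[1]: S = E(K, 0x8B) = 0x09; 0x26 ⊕ 0x09 = 0x2F.
C[2]: S = E(K, 0x09) = 0x8B; 0x42 ⊕ 0x8B = 0xC9.
C[3]: S = E(K, 0x8B) = 0x09; 0xE2 ⊕ 0x09 = 0xEB.
C[4]: S = E(K, 0x09) = 0x8B; 0xC4 ⊕ 0x8B = 0x4F.
C[5]: S = E(K, 0x8B) = 0x09; 0xA0 ⊕ 0x09 = 0xA9.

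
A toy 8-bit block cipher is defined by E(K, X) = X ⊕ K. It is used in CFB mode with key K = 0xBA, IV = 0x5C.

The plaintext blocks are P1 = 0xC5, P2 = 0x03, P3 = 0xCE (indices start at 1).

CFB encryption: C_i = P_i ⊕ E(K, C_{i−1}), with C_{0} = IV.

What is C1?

C1 = 0x23

C1: E(K, 0x5C) = 0xE6; 0xC5 ⊕ 0xE6 = 0x23.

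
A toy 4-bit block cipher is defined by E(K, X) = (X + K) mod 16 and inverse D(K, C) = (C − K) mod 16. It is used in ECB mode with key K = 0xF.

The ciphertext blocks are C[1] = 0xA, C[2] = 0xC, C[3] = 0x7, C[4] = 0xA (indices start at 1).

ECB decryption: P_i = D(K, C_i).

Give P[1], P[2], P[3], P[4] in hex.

P[1] = 0xB, P[2] = 0xD, P[3] = 0x8, P[4] = 0xB

P[1]: D(K, 0xA) = 0xB.
P[2]: D(K, 0xC) = 0xD.
P[3]: D(K, 0x7) = 0x8.
P[4]: D(K, 0xA) = 0xB.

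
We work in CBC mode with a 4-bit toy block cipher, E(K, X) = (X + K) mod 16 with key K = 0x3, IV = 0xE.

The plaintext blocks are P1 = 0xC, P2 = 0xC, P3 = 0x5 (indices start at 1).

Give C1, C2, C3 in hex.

CBC encryption: C_i = E(K, P_i ⊕ C_{i−1}), with C_{0} = IV.
C1: P1 ⊕ 0xE = 0x2; E(K, 0x2) = 0x5.
C2: P2 ⊕ 0x5 = 0x9; E(K, 0x9) = 0xC.
C3: P3 ⊕ 0xC = 0x9; E(K, 0x9) = 0xC.

C1 = 0x5, C2 = 0xC, C3 = 0xC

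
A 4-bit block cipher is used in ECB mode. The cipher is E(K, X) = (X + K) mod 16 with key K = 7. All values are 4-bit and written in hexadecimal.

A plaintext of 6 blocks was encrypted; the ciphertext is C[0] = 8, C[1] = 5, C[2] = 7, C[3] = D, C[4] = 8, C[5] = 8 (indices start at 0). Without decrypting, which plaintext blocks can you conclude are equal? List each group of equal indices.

ECB encrypts each block independently with the same key, so equal ciphertext blocks imply equal plaintext blocks.
C[0] = C[4] = C[5] = 8, so P[0] = P[4] = P[5].

P[0] = P[4] = P[5]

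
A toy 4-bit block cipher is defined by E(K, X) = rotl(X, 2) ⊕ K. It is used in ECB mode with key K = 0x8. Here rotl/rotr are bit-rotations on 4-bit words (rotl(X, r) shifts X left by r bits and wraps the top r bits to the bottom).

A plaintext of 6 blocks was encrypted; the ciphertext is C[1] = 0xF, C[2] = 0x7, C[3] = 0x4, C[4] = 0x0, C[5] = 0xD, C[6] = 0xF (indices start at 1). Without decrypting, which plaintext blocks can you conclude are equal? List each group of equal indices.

ECB encrypts each block independently with the same key, so equal ciphertext blocks imply equal plaintext blocks.
C[1] = C[6] = 0xF, so P[1] = P[6].

P[1] = P[6]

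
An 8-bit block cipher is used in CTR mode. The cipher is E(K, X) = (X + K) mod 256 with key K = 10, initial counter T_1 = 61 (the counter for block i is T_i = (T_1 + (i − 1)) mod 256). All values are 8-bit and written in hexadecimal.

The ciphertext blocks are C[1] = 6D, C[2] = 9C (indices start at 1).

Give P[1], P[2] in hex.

P[1] = 1C, P[2] = EE

CTR decryption: S_i = E(K, T_i) where T_i is the counter for block i; P_i = C_i ⊕ S_i.
P[1]: T = 61, S = E(K, T) = 71; 6D ⊕ 71 = 1C.
P[2]: T = 62, S = E(K, T) = 72; 9C ⊕ 72 = EE.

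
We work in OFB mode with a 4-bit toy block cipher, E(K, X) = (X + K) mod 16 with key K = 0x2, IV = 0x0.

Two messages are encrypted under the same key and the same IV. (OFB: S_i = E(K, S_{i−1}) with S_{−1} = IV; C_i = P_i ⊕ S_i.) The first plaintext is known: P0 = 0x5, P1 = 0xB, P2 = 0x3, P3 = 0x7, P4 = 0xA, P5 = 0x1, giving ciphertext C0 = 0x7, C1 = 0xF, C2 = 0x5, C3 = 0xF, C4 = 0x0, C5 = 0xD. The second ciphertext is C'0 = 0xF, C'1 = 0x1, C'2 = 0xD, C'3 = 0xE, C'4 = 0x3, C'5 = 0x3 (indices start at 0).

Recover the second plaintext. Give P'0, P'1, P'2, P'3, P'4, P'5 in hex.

In OFB with a reused IV, both messages share the same keystream S_i, so C_i ⊕ C'_i = P_i ⊕ P'_i and thus P'_i = P_i ⊕ C_i ⊕ C'_i.
P'0: 0x5 ⊕ 0x7 ⊕ 0xF = 0xD.
P'1: 0xB ⊕ 0xF ⊕ 0x1 = 0x5.
P'2: 0x3 ⊕ 0x5 ⊕ 0xD = 0xB.
P'3: 0x7 ⊕ 0xF ⊕ 0xE = 0x6.
P'4: 0xA ⊕ 0x0 ⊕ 0x3 = 0x9.
P'5: 0x1 ⊕ 0xD ⊕ 0x3 = 0xF.

P'0 = 0xD, P'1 = 0x5, P'2 = 0xB, P'3 = 0x6, P'4 = 0x9, P'5 = 0xF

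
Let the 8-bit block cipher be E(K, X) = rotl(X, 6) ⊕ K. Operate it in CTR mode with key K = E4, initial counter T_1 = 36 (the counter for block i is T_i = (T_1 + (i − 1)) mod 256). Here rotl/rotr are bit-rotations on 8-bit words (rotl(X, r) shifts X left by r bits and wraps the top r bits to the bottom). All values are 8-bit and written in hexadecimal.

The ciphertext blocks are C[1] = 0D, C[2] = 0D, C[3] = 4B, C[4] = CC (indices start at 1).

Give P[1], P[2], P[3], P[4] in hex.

CTR decryption: S_i = E(K, T_i) where T_i is the counter for block i; P_i = C_i ⊕ S_i.
P[1]: T = 36, S = E(K, T) = 69; 0D ⊕ 69 = 64.
P[2]: T = 37, S = E(K, T) = 29; 0D ⊕ 29 = 24.
P[3]: T = 38, S = E(K, T) = EA; 4B ⊕ EA = A1.
P[4]: T = 39, S = E(K, T) = AA; CC ⊕ AA = 66.

P[1] = 64, P[2] = 24, P[3] = A1, P[4] = 66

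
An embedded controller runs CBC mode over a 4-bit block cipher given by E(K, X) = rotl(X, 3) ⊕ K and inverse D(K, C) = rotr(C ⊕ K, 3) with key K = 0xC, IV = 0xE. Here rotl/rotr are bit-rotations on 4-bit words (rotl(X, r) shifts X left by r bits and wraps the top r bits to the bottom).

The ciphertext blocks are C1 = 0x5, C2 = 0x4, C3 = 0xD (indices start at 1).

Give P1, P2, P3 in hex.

CBC decryption: P_i = D(K, C_i) ⊕ C_{i−1}, with C_{0} = IV.
P1: D(K, 0x5) = 0x3; 0x3 ⊕ 0xE = 0xD.
P2: D(K, 0x4) = 0x1; 0x1 ⊕ 0x5 = 0x4.
P3: D(K, 0xD) = 0x2; 0x2 ⊕ 0x4 = 0x6.

P1 = 0xD, P2 = 0x4, P3 = 0x6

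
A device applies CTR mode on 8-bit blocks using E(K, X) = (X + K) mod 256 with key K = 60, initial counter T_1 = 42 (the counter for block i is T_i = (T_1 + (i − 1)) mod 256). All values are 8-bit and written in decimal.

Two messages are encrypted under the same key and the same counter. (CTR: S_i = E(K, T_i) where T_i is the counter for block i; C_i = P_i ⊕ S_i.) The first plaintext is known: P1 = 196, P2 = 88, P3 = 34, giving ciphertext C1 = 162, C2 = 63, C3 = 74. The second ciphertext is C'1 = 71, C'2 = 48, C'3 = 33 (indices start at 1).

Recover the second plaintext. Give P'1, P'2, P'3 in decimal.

P'1 = 33, P'2 = 87, P'3 = 73

In CTR with a reused counter, both messages share the same keystream S_i, so C_i ⊕ C'_i = P_i ⊕ P'_i and thus P'_i = P_i ⊕ C_i ⊕ C'_i.
P'1: 196 ⊕ 162 ⊕ 71 = 33.
P'2: 88 ⊕ 63 ⊕ 48 = 87.
P'3: 34 ⊕ 74 ⊕ 33 = 73.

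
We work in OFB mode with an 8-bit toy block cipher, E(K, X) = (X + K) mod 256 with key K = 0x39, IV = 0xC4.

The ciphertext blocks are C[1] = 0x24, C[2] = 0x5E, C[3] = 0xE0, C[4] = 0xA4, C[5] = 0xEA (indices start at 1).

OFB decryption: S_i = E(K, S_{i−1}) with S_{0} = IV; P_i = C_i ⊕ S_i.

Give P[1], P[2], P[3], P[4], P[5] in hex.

P[1]: S = E(K, 0xC4) = 0xFD; 0x24 ⊕ 0xFD = 0xD9.
P[2]: S = E(K, 0xFD) = 0x36; 0x5E ⊕ 0x36 = 0x68.
P[3]: S = E(K, 0x36) = 0x6F; 0xE0 ⊕ 0x6F = 0x8F.
P[4]: S = E(K, 0x6F) = 0xA8; 0xA4 ⊕ 0xA8 = 0x0C.
P[5]: S = E(K, 0xA8) = 0xE1; 0xEA ⊕ 0xE1 = 0x0B.

P[1] = 0xD9, P[2] = 0x68, P[3] = 0x8F, P[4] = 0x0C, P[5] = 0x0B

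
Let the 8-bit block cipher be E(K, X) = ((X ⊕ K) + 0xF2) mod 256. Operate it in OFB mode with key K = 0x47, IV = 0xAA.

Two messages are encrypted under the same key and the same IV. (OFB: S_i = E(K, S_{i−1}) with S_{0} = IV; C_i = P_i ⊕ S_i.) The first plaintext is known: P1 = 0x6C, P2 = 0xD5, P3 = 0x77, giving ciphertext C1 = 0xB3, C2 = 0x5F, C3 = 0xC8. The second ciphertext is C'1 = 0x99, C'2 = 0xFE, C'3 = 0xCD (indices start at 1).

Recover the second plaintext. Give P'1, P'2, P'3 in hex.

P'1 = 0x46, P'2 = 0x74, P'3 = 0x72

In OFB with a reused IV, both messages share the same keystream S_i, so C_i ⊕ C'_i = P_i ⊕ P'_i and thus P'_i = P_i ⊕ C_i ⊕ C'_i.
P'1: 0x6C ⊕ 0xB3 ⊕ 0x99 = 0x46.
P'2: 0xD5 ⊕ 0x5F ⊕ 0xFE = 0x74.
P'3: 0x77 ⊕ 0xC8 ⊕ 0xCD = 0x72.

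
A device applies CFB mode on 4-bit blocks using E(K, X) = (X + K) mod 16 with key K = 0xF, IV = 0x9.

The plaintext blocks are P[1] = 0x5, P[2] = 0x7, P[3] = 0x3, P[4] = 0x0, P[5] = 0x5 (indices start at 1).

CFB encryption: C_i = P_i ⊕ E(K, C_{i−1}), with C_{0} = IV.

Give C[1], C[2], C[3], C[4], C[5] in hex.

C[1]: E(K, 0x9) = 0x8; 0x5 ⊕ 0x8 = 0xD.
C[2]: E(K, 0xD) = 0xC; 0x7 ⊕ 0xC = 0xB.
C[3]: E(K, 0xB) = 0xA; 0x3 ⊕ 0xA = 0x9.
C[4]: E(K, 0x9) = 0x8; 0x0 ⊕ 0x8 = 0x8.
C[5]: E(K, 0x8) = 0x7; 0x5 ⊕ 0x7 = 0x2.

C[1] = 0xD, C[2] = 0xB, C[3] = 0x9, C[4] = 0x8, C[5] = 0x2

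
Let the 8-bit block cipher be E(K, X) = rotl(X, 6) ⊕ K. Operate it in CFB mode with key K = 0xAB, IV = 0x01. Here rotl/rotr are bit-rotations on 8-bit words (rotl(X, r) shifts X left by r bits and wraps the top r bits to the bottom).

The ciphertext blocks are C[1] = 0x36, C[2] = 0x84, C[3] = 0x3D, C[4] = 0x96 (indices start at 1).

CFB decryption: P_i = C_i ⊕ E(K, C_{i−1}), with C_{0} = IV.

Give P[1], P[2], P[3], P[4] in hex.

P[1]: E(K, 0x01) = 0xEB; 0x36 ⊕ 0xEB = 0xDD.
P[2]: E(K, 0x36) = 0x26; 0x84 ⊕ 0x26 = 0xA2.
P[3]: E(K, 0x84) = 0x8A; 0x3D ⊕ 0x8A = 0xB7.
P[4]: E(K, 0x3D) = 0xE4; 0x96 ⊕ 0xE4 = 0x72.

P[1] = 0xDD, P[2] = 0xA2, P[3] = 0xB7, P[4] = 0x72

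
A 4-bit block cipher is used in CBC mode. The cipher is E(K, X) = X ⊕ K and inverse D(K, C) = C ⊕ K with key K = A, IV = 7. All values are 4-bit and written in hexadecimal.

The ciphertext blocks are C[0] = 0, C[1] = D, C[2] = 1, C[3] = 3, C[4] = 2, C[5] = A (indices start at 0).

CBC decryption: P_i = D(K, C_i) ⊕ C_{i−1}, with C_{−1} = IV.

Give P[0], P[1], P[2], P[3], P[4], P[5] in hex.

P[0] = D, P[1] = 7, P[2] = 6, P[3] = 8, P[4] = B, P[5] = 2

P[0]: D(K, 0) = A; A ⊕ 7 = D.
P[1]: D(K, D) = 7; 7 ⊕ 0 = 7.
P[2]: D(K, 1) = B; B ⊕ D = 6.
P[3]: D(K, 3) = 9; 9 ⊕ 1 = 8.
P[4]: D(K, 2) = 8; 8 ⊕ 3 = B.
P[5]: D(K, A) = 0; 0 ⊕ 2 = 2.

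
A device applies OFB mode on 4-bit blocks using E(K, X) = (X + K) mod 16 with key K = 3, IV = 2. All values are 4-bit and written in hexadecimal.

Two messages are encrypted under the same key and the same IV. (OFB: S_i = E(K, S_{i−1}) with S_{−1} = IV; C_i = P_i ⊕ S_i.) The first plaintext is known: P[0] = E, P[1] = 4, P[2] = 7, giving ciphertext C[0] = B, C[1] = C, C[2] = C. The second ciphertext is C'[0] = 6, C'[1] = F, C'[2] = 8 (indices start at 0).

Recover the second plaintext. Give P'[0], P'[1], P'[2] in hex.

P'[0] = 3, P'[1] = 7, P'[2] = 3

In OFB with a reused IV, both messages share the same keystream S_i, so C_i ⊕ C'_i = P_i ⊕ P'_i and thus P'_i = P_i ⊕ C_i ⊕ C'_i.
P'[0]: E ⊕ B ⊕ 6 = 3.
P'[1]: 4 ⊕ C ⊕ F = 7.
P'[2]: 7 ⊕ C ⊕ 8 = 3.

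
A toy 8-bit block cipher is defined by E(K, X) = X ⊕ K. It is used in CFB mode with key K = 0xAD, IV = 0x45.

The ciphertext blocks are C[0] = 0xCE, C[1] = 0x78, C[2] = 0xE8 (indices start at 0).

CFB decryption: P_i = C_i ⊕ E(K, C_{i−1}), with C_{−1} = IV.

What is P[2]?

P[2] = 0x3D

P[2]: E(K, 0x78) = 0xD5; 0xE8 ⊕ 0xD5 = 0x3D.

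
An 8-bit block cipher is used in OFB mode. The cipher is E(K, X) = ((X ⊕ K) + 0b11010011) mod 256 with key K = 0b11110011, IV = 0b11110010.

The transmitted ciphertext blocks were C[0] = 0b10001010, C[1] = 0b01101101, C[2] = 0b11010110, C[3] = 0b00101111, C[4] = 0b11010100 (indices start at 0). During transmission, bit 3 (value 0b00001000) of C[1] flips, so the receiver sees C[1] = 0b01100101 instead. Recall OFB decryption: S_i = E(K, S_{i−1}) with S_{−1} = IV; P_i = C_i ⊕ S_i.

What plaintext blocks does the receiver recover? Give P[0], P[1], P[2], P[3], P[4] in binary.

Only C[1] changed, to 0b01100101. In OFB, a change in C_i flips the same bit in P_i only; the keystream is unaffected. Decrypting the received ciphertext:
P[0]: S = E(K, 0b11110010) = 0b11010100; 0b10001010 ⊕ 0b11010100 = 0b01011110.
P[1]: S = E(K, 0b11010100) = 0b11111010; 0b01100101 ⊕ 0b11111010 = 0b10011111.
P[2]: S = E(K, 0b11111010) = 0b11011100; 0b11010110 ⊕ 0b11011100 = 0b00001010.
P[3]: S = E(K, 0b11011100) = 0b00000010; 0b00101111 ⊕ 0b00000010 = 0b00101101.
P[4]: S = E(K, 0b00000010) = 0b11000100; 0b11010100 ⊕ 0b11000100 = 0b00010000.
Blocks that differ from the original plaintext: P[1].

P[0] = 0b01011110, P[1] = 0b10011111, P[2] = 0b00001010, P[3] = 0b00101101, P[4] = 0b00010000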